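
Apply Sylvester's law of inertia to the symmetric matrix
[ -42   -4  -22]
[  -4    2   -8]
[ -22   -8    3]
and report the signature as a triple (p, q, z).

Answer: (1, 2, 0)

Derivation:
step 0: pivot -42 → sign −
step 1: pivot 50/21 → sign +
step 2: pivot -3/25 → sign −
signature = (1, 2, 0)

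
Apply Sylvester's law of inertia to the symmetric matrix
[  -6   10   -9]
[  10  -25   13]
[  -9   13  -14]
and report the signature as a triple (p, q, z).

Answer: (0, 3, 0)

Derivation:
step 0: pivot -6 → sign −
step 1: pivot -25/3 → sign −
step 2: pivot -1/50 → sign −
signature = (0, 3, 0)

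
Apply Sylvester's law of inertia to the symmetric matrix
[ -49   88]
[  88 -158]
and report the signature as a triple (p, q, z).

step 0: pivot -49 → sign −
step 1: pivot 2/49 → sign +
signature = (1, 1, 0)

Answer: (1, 1, 0)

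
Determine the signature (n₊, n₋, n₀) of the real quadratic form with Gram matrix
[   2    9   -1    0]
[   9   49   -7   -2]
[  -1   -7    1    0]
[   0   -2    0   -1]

Answer: (2, 1, 1)

Derivation:
step 0: pivot 2 → sign +
step 1: pivot 17/2 → sign +
step 2: pivot -4/17 → sign −
step 3: row/col 3 already zero → sign 0
signature = (2, 1, 1)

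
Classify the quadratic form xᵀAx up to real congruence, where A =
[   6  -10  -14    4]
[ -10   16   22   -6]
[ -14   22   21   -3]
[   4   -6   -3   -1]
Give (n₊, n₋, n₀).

Answer: (1, 3, 0)

Derivation:
step 0: pivot 6 → sign +
step 1: pivot -2/3 → sign −
step 2: pivot -9 → sign −
step 3: pivot -2/9 → sign −
signature = (1, 3, 0)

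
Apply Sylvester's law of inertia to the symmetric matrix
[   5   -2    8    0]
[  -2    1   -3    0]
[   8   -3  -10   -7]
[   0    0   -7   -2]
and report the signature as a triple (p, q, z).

Answer: (3, 1, 0)

Derivation:
step 0: pivot 5 → sign +
step 1: pivot 1/5 → sign +
step 2: pivot -23 → sign −
step 3: pivot 3/23 → sign +
signature = (3, 1, 0)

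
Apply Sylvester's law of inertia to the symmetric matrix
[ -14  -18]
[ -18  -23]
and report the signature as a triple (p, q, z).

step 0: pivot -14 → sign −
step 1: pivot 1/7 → sign +
signature = (1, 1, 0)

Answer: (1, 1, 0)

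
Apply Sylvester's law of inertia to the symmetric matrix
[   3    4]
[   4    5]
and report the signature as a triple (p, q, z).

step 0: pivot 3 → sign +
step 1: pivot -1/3 → sign −
signature = (1, 1, 0)

Answer: (1, 1, 0)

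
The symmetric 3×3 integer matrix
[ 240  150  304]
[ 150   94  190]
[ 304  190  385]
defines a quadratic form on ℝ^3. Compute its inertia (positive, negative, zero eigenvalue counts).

Answer: (2, 1, 0)

Derivation:
step 0: pivot 240 → sign +
step 1: pivot 1/4 → sign +
step 2: pivot -1/15 → sign −
signature = (2, 1, 0)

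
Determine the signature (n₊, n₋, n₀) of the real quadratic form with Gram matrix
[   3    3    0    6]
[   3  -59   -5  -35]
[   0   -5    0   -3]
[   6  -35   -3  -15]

Answer: (2, 2, 0)

Derivation:
step 0: pivot 3 → sign +
step 1: pivot -62 → sign −
step 2: pivot 25/62 → sign +
step 3: pivot -3/25 → sign −
signature = (2, 2, 0)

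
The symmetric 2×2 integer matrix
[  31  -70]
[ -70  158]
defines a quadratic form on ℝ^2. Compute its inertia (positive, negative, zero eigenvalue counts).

Answer: (1, 1, 0)

Derivation:
step 0: pivot 31 → sign +
step 1: pivot -2/31 → sign −
signature = (1, 1, 0)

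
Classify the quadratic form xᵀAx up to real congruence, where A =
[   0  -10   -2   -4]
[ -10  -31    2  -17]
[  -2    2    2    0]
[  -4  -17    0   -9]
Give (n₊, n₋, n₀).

step 0: pivot -31 → sign −
step 1: pivot 100/31 → sign +
step 2: pivot -1/25 → sign −
step 3: row/col 3 already zero → sign 0
signature = (1, 2, 1)

Answer: (1, 2, 1)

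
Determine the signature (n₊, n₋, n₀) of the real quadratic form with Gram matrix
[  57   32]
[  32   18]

Answer: (2, 0, 0)

Derivation:
step 0: pivot 57 → sign +
step 1: pivot 2/57 → sign +
signature = (2, 0, 0)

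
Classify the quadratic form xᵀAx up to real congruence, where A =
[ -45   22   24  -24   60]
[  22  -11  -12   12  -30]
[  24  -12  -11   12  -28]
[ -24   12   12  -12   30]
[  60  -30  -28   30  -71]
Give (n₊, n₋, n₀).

step 0: pivot -45 → sign −
step 1: pivot -11/45 → sign −
step 2: pivot 23/11 → sign +
step 3: pivot 12/23 → sign +
step 4: row/col 4 already zero → sign 0
signature = (2, 2, 1)

Answer: (2, 2, 1)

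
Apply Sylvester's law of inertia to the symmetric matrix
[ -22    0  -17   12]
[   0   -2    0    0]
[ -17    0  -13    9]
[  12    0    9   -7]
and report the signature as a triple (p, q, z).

step 0: pivot -22 → sign −
step 1: pivot -2 → sign −
step 2: pivot 3/22 → sign +
step 3: pivot -1 → sign −
signature = (1, 3, 0)

Answer: (1, 3, 0)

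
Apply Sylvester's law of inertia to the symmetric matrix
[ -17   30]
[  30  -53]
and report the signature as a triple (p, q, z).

step 0: pivot -17 → sign −
step 1: pivot -1/17 → sign −
signature = (0, 2, 0)

Answer: (0, 2, 0)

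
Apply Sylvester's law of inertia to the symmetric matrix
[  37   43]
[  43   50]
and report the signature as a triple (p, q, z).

step 0: pivot 37 → sign +
step 1: pivot 1/37 → sign +
signature = (2, 0, 0)

Answer: (2, 0, 0)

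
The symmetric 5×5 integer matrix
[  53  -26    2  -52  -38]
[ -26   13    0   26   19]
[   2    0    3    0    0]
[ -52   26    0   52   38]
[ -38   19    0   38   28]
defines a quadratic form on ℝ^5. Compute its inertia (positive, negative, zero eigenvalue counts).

step 0: pivot 53 → sign +
step 1: pivot 13/53 → sign +
step 2: pivot -1 → sign −
step 3: pivot 3/13 → sign +
step 4: row/col 4 already zero → sign 0
signature = (3, 1, 1)

Answer: (3, 1, 1)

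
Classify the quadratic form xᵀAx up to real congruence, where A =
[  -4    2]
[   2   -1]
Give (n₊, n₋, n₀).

step 0: pivot -4 → sign −
step 1: row/col 1 already zero → sign 0
signature = (0, 1, 1)

Answer: (0, 1, 1)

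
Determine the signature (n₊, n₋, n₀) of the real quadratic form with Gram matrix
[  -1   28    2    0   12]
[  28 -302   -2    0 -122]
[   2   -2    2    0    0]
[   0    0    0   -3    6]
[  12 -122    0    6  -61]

Answer: (1, 3, 1)

Derivation:
step 0: pivot -1 → sign −
step 1: pivot 482 → sign +
step 2: pivot -12/241 → sign −
step 3: pivot -3 → sign −
step 4: row/col 4 already zero → sign 0
signature = (1, 3, 1)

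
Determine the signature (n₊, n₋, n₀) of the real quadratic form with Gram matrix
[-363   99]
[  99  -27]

step 0: pivot -363 → sign −
step 1: row/col 1 already zero → sign 0
signature = (0, 1, 1)

Answer: (0, 1, 1)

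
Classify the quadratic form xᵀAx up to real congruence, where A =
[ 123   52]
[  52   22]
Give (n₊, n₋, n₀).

Answer: (2, 0, 0)

Derivation:
step 0: pivot 123 → sign +
step 1: pivot 2/123 → sign +
signature = (2, 0, 0)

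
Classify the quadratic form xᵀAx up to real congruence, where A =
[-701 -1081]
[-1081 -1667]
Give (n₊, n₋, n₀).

step 0: pivot -701 → sign −
step 1: pivot -6/701 → sign −
signature = (0, 2, 0)

Answer: (0, 2, 0)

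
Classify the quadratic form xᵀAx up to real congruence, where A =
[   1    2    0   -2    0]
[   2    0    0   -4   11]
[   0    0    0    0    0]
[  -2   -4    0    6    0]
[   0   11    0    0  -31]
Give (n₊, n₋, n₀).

Answer: (2, 2, 1)

Derivation:
step 0: pivot 1 → sign +
step 1: pivot -4 → sign −
step 2: pivot 2 → sign +
step 3: pivot -3/4 → sign −
step 4: row/col 4 already zero → sign 0
signature = (2, 2, 1)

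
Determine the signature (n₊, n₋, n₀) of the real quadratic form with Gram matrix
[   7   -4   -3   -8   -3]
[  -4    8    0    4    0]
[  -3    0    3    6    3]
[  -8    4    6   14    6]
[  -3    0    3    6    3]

step 0: pivot 7 → sign +
step 1: pivot 40/7 → sign +
step 2: pivot 6/5 → sign +
step 3: row/col 3 already zero → sign 0
step 4: row/col 4 already zero → sign 0
signature = (3, 0, 2)

Answer: (3, 0, 2)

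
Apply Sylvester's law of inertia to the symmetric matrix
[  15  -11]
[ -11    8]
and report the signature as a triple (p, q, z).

step 0: pivot 15 → sign +
step 1: pivot -1/15 → sign −
signature = (1, 1, 0)

Answer: (1, 1, 0)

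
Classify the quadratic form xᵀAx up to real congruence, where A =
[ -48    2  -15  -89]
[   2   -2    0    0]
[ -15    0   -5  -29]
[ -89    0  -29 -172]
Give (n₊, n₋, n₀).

Answer: (1, 3, 0)

Derivation:
step 0: pivot -48 → sign −
step 1: pivot -23/12 → sign −
step 2: pivot -5/46 → sign −
step 3: pivot 1/5 → sign +
signature = (1, 3, 0)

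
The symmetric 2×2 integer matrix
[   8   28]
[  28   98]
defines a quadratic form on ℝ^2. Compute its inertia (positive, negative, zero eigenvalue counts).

Answer: (1, 0, 1)

Derivation:
step 0: pivot 8 → sign +
step 1: row/col 1 already zero → sign 0
signature = (1, 0, 1)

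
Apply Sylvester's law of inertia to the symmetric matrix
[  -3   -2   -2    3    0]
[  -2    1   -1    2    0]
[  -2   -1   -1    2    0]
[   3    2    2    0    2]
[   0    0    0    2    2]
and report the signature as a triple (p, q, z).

step 0: pivot -3 → sign −
step 1: pivot 7/3 → sign +
step 2: pivot 2/7 → sign +
step 3: pivot 3 → sign +
step 4: pivot 2/3 → sign +
signature = (4, 1, 0)

Answer: (4, 1, 0)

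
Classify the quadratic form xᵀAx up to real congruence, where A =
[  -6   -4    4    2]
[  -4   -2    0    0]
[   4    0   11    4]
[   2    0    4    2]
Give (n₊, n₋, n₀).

Answer: (2, 1, 1)

Derivation:
step 0: pivot -6 → sign −
step 1: pivot 2/3 → sign +
step 2: pivot 3 → sign +
step 3: row/col 3 already zero → sign 0
signature = (2, 1, 1)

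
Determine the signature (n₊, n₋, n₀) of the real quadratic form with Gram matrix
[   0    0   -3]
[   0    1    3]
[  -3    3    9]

Answer: (2, 1, 0)

Derivation:
step 0: pivot 1 → sign +
step 1: pivot -6 → sign −
step 2: pivot 3/2 → sign +
signature = (2, 1, 0)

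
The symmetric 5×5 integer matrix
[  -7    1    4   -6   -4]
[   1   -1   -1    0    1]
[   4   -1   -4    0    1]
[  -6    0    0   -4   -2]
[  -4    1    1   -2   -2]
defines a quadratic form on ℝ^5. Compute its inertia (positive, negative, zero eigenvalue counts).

Answer: (1, 3, 1)

Derivation:
step 0: pivot -7 → sign −
step 1: pivot -6/7 → sign −
step 2: pivot -3/2 → sign −
step 3: pivot 8 → sign +
step 4: row/col 4 already zero → sign 0
signature = (1, 3, 1)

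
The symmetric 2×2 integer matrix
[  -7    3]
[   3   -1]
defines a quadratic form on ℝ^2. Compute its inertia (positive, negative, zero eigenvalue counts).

Answer: (1, 1, 0)

Derivation:
step 0: pivot -7 → sign −
step 1: pivot 2/7 → sign +
signature = (1, 1, 0)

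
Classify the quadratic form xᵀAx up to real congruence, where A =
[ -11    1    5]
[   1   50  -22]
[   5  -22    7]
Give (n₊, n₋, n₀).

Answer: (2, 1, 0)

Derivation:
step 0: pivot -11 → sign −
step 1: pivot 551/11 → sign +
step 2: pivot 3/551 → sign +
signature = (2, 1, 0)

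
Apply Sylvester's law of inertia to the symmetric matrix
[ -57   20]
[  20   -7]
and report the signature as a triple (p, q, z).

Answer: (1, 1, 0)

Derivation:
step 0: pivot -57 → sign −
step 1: pivot 1/57 → sign +
signature = (1, 1, 0)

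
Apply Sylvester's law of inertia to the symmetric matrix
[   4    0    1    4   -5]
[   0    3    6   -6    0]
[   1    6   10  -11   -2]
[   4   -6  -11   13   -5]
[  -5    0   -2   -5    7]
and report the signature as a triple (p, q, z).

Answer: (3, 2, 0)

Derivation:
step 0: pivot 4 → sign +
step 1: pivot 3 → sign +
step 2: pivot -9/4 → sign −
step 3: pivot -3 → sign −
step 4: pivot 1 → sign +
signature = (3, 2, 0)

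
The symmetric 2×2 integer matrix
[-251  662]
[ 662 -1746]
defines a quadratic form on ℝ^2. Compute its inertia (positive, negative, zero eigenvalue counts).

Answer: (0, 2, 0)

Derivation:
step 0: pivot -251 → sign −
step 1: pivot -2/251 → sign −
signature = (0, 2, 0)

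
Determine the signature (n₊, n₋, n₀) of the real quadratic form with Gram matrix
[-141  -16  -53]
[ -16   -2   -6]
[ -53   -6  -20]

Answer: (0, 3, 0)

Derivation:
step 0: pivot -141 → sign −
step 1: pivot -26/141 → sign −
step 2: pivot -1/13 → sign −
signature = (0, 3, 0)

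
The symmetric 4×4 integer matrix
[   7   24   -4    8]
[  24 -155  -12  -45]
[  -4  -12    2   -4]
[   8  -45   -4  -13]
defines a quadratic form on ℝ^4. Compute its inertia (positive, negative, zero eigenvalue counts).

step 0: pivot 7 → sign +
step 1: pivot -1661/7 → sign −
step 2: pivot -454/1661 → sign −
step 3: pivot -6/227 → sign −
signature = (1, 3, 0)

Answer: (1, 3, 0)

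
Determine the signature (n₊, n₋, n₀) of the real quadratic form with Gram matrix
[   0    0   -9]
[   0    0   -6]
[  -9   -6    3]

Answer: (1, 1, 1)

Derivation:
step 0: pivot 3 → sign +
step 1: pivot -12 → sign −
step 2: row/col 2 already zero → sign 0
signature = (1, 1, 1)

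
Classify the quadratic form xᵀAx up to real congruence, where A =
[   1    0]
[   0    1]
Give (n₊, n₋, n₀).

Answer: (2, 0, 0)

Derivation:
step 0: pivot 1 → sign +
step 1: pivot 1 → sign +
signature = (2, 0, 0)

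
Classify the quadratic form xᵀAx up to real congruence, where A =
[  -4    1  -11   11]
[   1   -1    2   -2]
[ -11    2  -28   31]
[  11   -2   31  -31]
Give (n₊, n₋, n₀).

step 0: pivot -4 → sign −
step 1: pivot -3/4 → sign −
step 2: pivot 3 → sign +
step 3: row/col 3 already zero → sign 0
signature = (1, 2, 1)

Answer: (1, 2, 1)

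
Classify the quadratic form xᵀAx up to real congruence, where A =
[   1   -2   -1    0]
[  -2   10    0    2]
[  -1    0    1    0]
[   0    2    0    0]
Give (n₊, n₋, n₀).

step 0: pivot 1 → sign +
step 1: pivot 6 → sign +
step 2: pivot -2/3 → sign −
step 3: row/col 3 already zero → sign 0
signature = (2, 1, 1)

Answer: (2, 1, 1)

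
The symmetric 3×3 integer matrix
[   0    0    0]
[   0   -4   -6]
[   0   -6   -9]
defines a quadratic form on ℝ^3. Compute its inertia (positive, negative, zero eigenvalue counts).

step 0: pivot -4 → sign −
step 1: row/col 1 already zero → sign 0
step 2: row/col 2 already zero → sign 0
signature = (0, 1, 2)

Answer: (0, 1, 2)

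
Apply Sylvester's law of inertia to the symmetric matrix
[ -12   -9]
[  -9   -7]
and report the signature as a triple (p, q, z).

Answer: (0, 2, 0)

Derivation:
step 0: pivot -12 → sign −
step 1: pivot -1/4 → sign −
signature = (0, 2, 0)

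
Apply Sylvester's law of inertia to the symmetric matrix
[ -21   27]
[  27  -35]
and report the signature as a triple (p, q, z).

step 0: pivot -21 → sign −
step 1: pivot -2/7 → sign −
signature = (0, 2, 0)

Answer: (0, 2, 0)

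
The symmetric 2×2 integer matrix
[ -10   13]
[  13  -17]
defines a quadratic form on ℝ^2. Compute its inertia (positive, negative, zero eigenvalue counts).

step 0: pivot -10 → sign −
step 1: pivot -1/10 → sign −
signature = (0, 2, 0)

Answer: (0, 2, 0)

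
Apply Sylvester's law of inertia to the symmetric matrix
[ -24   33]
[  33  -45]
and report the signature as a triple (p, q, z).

step 0: pivot -24 → sign −
step 1: pivot 3/8 → sign +
signature = (1, 1, 0)

Answer: (1, 1, 0)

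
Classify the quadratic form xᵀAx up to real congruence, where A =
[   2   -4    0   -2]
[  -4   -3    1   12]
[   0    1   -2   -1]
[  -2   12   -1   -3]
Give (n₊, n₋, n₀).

step 0: pivot 2 → sign +
step 1: pivot -11 → sign −
step 2: pivot -21/11 → sign −
step 3: pivot 6/7 → sign +
signature = (2, 2, 0)

Answer: (2, 2, 0)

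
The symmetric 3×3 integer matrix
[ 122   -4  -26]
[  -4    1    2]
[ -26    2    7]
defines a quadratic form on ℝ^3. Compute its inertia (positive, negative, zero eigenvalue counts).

Answer: (2, 1, 0)

Derivation:
step 0: pivot 122 → sign +
step 1: pivot 53/61 → sign +
step 2: pivot -3/53 → sign −
signature = (2, 1, 0)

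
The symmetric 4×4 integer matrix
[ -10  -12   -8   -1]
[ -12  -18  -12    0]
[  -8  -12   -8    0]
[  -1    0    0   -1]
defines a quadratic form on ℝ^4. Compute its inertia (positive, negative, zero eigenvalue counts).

Answer: (0, 3, 1)

Derivation:
step 0: pivot -10 → sign −
step 1: pivot -18/5 → sign −
step 2: pivot -1/2 → sign −
step 3: row/col 3 already zero → sign 0
signature = (0, 3, 1)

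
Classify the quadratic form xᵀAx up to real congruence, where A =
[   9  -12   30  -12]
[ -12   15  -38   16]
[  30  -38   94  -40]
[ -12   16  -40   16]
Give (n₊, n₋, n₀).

step 0: pivot 9 → sign +
step 1: pivot -1 → sign −
step 2: pivot -2 → sign −
step 3: row/col 3 already zero → sign 0
signature = (1, 2, 1)

Answer: (1, 2, 1)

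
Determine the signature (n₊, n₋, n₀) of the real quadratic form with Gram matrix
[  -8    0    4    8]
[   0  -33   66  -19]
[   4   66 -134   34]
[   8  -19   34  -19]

Answer: (0, 3, 1)

Derivation:
step 0: pivot -8 → sign −
step 1: pivot -33 → sign −
step 2: pivot -2/33 → sign −
step 3: row/col 3 already zero → sign 0
signature = (0, 3, 1)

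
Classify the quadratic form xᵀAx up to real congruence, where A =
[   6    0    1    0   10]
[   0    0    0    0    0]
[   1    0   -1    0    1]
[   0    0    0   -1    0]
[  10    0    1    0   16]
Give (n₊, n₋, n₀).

step 0: pivot 6 → sign +
step 1: pivot -7/6 → sign −
step 2: pivot -1 → sign −
step 3: pivot -2/7 → sign −
step 4: row/col 4 already zero → sign 0
signature = (1, 3, 1)

Answer: (1, 3, 1)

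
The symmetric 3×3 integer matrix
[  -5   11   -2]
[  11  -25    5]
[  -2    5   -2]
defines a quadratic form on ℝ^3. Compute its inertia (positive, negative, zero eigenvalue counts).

Answer: (0, 3, 0)

Derivation:
step 0: pivot -5 → sign −
step 1: pivot -4/5 → sign −
step 2: pivot -3/4 → sign −
signature = (0, 3, 0)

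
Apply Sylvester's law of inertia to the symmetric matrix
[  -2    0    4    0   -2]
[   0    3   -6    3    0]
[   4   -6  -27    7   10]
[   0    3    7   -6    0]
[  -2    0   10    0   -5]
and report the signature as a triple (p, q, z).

Answer: (1, 4, 0)

Derivation:
step 0: pivot -2 → sign −
step 1: pivot 3 → sign +
step 2: pivot -31 → sign −
step 3: pivot -110/31 → sign −
step 4: pivot -3/55 → sign −
signature = (1, 4, 0)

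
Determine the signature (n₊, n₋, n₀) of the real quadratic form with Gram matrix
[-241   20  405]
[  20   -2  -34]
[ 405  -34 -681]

step 0: pivot -241 → sign −
step 1: pivot -82/241 → sign −
step 2: pivot 2/41 → sign +
signature = (1, 2, 0)

Answer: (1, 2, 0)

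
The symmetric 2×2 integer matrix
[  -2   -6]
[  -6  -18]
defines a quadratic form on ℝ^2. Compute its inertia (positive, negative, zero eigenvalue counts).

step 0: pivot -2 → sign −
step 1: row/col 1 already zero → sign 0
signature = (0, 1, 1)

Answer: (0, 1, 1)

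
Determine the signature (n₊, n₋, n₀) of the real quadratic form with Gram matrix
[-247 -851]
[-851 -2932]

Answer: (0, 2, 0)

Derivation:
step 0: pivot -247 → sign −
step 1: pivot -3/247 → sign −
signature = (0, 2, 0)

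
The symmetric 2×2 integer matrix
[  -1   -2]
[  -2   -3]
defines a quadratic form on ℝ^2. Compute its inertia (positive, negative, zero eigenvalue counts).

step 0: pivot -1 → sign −
step 1: pivot 1 → sign +
signature = (1, 1, 0)

Answer: (1, 1, 0)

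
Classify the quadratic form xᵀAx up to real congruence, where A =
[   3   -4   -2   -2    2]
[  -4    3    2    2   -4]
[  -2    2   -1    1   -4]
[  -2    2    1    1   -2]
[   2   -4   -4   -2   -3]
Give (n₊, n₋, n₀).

step 0: pivot 3 → sign +
step 1: pivot -7/3 → sign −
step 2: pivot -15/7 → sign −
step 3: pivot -2/15 → sign −
step 4: pivot -1 → sign −
signature = (1, 4, 0)

Answer: (1, 4, 0)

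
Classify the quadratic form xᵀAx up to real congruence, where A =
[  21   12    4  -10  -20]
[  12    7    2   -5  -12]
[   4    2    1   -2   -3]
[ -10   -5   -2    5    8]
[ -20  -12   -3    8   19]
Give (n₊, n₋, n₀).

Answer: (3, 2, 0)

Derivation:
step 0: pivot 21 → sign +
step 1: pivot 1/7 → sign +
step 2: pivot -1/3 → sign −
step 3: pivot 2 → sign +
step 4: pivot -2 → sign −
signature = (3, 2, 0)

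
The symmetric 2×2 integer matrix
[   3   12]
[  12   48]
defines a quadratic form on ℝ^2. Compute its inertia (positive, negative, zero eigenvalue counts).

step 0: pivot 3 → sign +
step 1: row/col 1 already zero → sign 0
signature = (1, 0, 1)

Answer: (1, 0, 1)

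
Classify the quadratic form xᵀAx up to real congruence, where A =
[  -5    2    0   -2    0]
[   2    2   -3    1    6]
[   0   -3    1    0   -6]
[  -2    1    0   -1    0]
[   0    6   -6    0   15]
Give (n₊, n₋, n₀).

Answer: (2, 3, 0)

Derivation:
step 0: pivot -5 → sign −
step 1: pivot 14/5 → sign +
step 2: pivot -31/14 → sign −
step 3: pivot -6/31 → sign −
step 4: pivot 3 → sign +
signature = (2, 3, 0)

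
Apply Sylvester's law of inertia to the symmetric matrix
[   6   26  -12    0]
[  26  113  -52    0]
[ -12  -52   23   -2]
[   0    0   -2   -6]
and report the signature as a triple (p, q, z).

step 0: pivot 6 → sign +
step 1: pivot 1/3 → sign +
step 2: pivot -1 → sign −
step 3: pivot -2 → sign −
signature = (2, 2, 0)

Answer: (2, 2, 0)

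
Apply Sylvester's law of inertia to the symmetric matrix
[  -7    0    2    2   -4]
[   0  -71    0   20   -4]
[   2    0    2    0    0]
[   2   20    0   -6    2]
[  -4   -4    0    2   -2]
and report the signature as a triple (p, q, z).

step 0: pivot -7 → sign −
step 1: pivot -71 → sign −
step 2: pivot 18/7 → sign +
step 3: pivot 50/639 → sign +
step 4: row/col 4 already zero → sign 0
signature = (2, 2, 1)

Answer: (2, 2, 1)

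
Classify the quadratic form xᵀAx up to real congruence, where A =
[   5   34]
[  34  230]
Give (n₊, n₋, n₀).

step 0: pivot 5 → sign +
step 1: pivot -6/5 → sign −
signature = (1, 1, 0)

Answer: (1, 1, 0)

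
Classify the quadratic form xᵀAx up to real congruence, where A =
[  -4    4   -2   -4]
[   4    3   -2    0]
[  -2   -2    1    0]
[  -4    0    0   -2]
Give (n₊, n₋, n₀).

step 0: pivot -4 → sign −
step 1: pivot 7 → sign +
step 2: pivot -2/7 → sign −
step 3: row/col 3 already zero → sign 0
signature = (1, 2, 1)

Answer: (1, 2, 1)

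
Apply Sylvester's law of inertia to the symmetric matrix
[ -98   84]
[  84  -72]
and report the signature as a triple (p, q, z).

Answer: (0, 1, 1)

Derivation:
step 0: pivot -98 → sign −
step 1: row/col 1 already zero → sign 0
signature = (0, 1, 1)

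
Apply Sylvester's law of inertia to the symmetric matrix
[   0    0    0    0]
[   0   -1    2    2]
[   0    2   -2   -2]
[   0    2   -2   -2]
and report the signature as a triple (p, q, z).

Answer: (1, 1, 2)

Derivation:
step 0: pivot -1 → sign −
step 1: pivot 2 → sign +
step 2: row/col 2 already zero → sign 0
step 3: row/col 3 already zero → sign 0
signature = (1, 1, 2)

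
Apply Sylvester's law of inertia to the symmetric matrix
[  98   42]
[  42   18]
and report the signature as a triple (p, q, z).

Answer: (1, 0, 1)

Derivation:
step 0: pivot 98 → sign +
step 1: row/col 1 already zero → sign 0
signature = (1, 0, 1)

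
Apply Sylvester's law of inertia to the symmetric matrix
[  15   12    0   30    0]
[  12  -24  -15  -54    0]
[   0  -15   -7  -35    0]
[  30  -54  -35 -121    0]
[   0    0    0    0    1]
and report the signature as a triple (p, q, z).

Answer: (3, 2, 0)

Derivation:
step 0: pivot 15 → sign +
step 1: pivot -168/5 → sign −
step 2: pivot -17/56 → sign −
step 3: pivot 3/17 → sign +
step 4: pivot 1 → sign +
signature = (3, 2, 0)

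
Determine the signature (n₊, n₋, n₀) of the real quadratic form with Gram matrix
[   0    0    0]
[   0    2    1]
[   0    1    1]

step 0: pivot 2 → sign +
step 1: pivot 1/2 → sign +
step 2: row/col 2 already zero → sign 0
signature = (2, 0, 1)

Answer: (2, 0, 1)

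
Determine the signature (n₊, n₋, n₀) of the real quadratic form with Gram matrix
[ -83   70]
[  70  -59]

step 0: pivot -83 → sign −
step 1: pivot 3/83 → sign +
signature = (1, 1, 0)

Answer: (1, 1, 0)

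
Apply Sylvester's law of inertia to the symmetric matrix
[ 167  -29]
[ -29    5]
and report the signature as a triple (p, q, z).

Answer: (1, 1, 0)

Derivation:
step 0: pivot 167 → sign +
step 1: pivot -6/167 → sign −
signature = (1, 1, 0)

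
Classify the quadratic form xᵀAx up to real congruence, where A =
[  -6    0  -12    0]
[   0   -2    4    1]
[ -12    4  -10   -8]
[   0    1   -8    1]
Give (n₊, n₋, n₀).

Answer: (1, 3, 0)

Derivation:
step 0: pivot -6 → sign −
step 1: pivot -2 → sign −
step 2: pivot 22 → sign +
step 3: pivot -3/22 → sign −
signature = (1, 3, 0)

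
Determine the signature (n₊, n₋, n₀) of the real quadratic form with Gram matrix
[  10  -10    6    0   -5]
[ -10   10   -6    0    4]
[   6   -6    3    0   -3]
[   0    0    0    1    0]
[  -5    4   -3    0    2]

step 0: pivot 10 → sign +
step 1: pivot -3/5 → sign −
step 2: pivot 1 → sign +
step 3: pivot -1/2 → sign −
step 4: pivot 2 → sign +
signature = (3, 2, 0)

Answer: (3, 2, 0)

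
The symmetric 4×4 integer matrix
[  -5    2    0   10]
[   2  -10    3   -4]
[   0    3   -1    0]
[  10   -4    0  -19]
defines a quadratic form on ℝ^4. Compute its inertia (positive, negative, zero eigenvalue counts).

Answer: (1, 3, 0)

Derivation:
step 0: pivot -5 → sign −
step 1: pivot -46/5 → sign −
step 2: pivot -1/46 → sign −
step 3: pivot 1 → sign +
signature = (1, 3, 0)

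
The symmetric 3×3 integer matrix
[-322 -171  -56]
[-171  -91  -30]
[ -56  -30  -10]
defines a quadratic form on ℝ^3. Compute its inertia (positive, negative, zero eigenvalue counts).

Answer: (1, 2, 0)

Derivation:
step 0: pivot -322 → sign −
step 1: pivot -61/322 → sign −
step 2: pivot 6/61 → sign +
signature = (1, 2, 0)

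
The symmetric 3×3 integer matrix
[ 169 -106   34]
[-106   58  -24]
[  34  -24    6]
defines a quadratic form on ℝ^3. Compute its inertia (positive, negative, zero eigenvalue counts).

Answer: (2, 1, 0)

Derivation:
step 0: pivot 169 → sign +
step 1: pivot -1434/169 → sign −
step 2: pivot 2/717 → sign +
signature = (2, 1, 0)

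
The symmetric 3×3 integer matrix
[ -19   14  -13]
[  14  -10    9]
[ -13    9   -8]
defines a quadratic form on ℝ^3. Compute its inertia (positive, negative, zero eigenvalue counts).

Answer: (1, 2, 0)

Derivation:
step 0: pivot -19 → sign −
step 1: pivot 6/19 → sign +
step 2: pivot -1/6 → sign −
signature = (1, 2, 0)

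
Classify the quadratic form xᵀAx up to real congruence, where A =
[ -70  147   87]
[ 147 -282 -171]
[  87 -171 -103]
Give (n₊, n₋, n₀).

step 0: pivot -70 → sign −
step 1: pivot 267/10 → sign +
step 2: pivot 1/623 → sign +
signature = (2, 1, 0)

Answer: (2, 1, 0)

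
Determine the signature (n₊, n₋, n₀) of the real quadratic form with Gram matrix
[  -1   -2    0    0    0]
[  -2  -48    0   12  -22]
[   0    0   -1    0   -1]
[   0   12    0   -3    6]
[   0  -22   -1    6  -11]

step 0: pivot -1 → sign −
step 1: pivot -44 → sign −
step 2: pivot -1 → sign −
step 3: pivot 3/11 → sign +
step 4: pivot 1 → sign +
signature = (2, 3, 0)

Answer: (2, 3, 0)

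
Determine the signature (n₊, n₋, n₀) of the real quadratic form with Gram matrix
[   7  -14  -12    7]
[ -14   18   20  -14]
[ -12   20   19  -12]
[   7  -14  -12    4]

Answer: (2, 2, 0)

Derivation:
step 0: pivot 7 → sign +
step 1: pivot -10 → sign −
step 2: pivot 1/35 → sign +
step 3: pivot -3 → sign −
signature = (2, 2, 0)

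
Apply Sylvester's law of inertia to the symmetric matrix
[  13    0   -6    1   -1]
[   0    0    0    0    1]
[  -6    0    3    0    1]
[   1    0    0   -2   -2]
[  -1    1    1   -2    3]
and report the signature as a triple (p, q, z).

Answer: (3, 2, 0)

Derivation:
step 0: pivot 13 → sign +
step 1: pivot 3/13 → sign +
step 2: pivot -3 → sign −
step 3: pivot 14/3 → sign +
step 4: pivot -3/14 → sign −
signature = (3, 2, 0)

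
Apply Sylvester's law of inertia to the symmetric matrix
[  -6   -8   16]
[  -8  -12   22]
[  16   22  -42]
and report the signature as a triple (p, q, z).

step 0: pivot -6 → sign −
step 1: pivot -4/3 → sign −
step 2: pivot 1 → sign +
signature = (1, 2, 0)

Answer: (1, 2, 0)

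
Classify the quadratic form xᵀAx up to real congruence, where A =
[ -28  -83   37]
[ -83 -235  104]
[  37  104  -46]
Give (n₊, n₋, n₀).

step 0: pivot -28 → sign −
step 1: pivot 309/28 → sign +
step 2: pivot -3/103 → sign −
signature = (1, 2, 0)

Answer: (1, 2, 0)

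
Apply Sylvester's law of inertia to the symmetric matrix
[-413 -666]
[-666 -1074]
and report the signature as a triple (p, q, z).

step 0: pivot -413 → sign −
step 1: pivot -6/413 → sign −
signature = (0, 2, 0)

Answer: (0, 2, 0)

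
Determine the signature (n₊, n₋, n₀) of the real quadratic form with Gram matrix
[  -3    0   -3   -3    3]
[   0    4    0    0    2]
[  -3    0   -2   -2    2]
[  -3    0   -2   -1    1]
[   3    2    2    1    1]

Answer: (4, 1, 0)

Derivation:
step 0: pivot -3 → sign −
step 1: pivot 4 → sign +
step 2: pivot 1 → sign +
step 3: pivot 1 → sign +
step 4: pivot 1 → sign +
signature = (4, 1, 0)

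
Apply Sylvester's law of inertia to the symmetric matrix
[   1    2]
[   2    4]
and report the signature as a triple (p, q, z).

Answer: (1, 0, 1)

Derivation:
step 0: pivot 1 → sign +
step 1: row/col 1 already zero → sign 0
signature = (1, 0, 1)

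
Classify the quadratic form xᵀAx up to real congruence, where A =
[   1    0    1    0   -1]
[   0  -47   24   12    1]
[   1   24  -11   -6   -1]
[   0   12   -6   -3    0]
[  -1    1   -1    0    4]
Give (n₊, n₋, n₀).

step 0: pivot 1 → sign +
step 1: pivot -47 → sign −
step 2: pivot 12/47 → sign +
step 3: pivot 2 → sign +
step 4: row/col 4 already zero → sign 0
signature = (3, 1, 1)

Answer: (3, 1, 1)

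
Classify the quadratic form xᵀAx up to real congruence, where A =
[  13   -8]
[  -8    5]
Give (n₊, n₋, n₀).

Answer: (2, 0, 0)

Derivation:
step 0: pivot 13 → sign +
step 1: pivot 1/13 → sign +
signature = (2, 0, 0)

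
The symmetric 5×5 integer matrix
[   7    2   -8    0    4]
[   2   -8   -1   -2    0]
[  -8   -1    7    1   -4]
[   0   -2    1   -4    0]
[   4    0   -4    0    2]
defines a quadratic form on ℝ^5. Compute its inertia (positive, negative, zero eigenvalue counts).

step 0: pivot 7 → sign +
step 1: pivot -60/7 → sign −
step 2: pivot -39/20 → sign −
step 3: pivot -128/39 → sign −
step 4: row/col 4 already zero → sign 0
signature = (1, 3, 1)

Answer: (1, 3, 1)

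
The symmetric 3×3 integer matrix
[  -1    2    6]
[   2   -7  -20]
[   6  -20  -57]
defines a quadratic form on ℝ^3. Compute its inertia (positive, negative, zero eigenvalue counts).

step 0: pivot -1 → sign −
step 1: pivot -3 → sign −
step 2: pivot 1/3 → sign +
signature = (1, 2, 0)

Answer: (1, 2, 0)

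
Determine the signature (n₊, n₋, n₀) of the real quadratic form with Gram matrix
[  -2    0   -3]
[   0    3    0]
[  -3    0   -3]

step 0: pivot -2 → sign −
step 1: pivot 3 → sign +
step 2: pivot 3/2 → sign +
signature = (2, 1, 0)

Answer: (2, 1, 0)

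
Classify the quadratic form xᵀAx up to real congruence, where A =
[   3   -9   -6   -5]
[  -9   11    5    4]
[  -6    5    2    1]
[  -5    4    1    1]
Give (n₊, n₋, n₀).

step 0: pivot 3 → sign +
step 1: pivot -16 → sign −
step 2: pivot 9/16 → sign +
step 3: pivot 2/9 → sign +
signature = (3, 1, 0)

Answer: (3, 1, 0)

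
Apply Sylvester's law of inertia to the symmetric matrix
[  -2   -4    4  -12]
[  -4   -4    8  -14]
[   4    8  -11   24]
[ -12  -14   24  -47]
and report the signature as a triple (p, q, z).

step 0: pivot -2 → sign −
step 1: pivot 4 → sign +
step 2: pivot -3 → sign −
step 3: row/col 3 already zero → sign 0
signature = (1, 2, 1)

Answer: (1, 2, 1)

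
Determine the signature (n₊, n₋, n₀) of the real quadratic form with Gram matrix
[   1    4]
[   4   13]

Answer: (1, 1, 0)

Derivation:
step 0: pivot 1 → sign +
step 1: pivot -3 → sign −
signature = (1, 1, 0)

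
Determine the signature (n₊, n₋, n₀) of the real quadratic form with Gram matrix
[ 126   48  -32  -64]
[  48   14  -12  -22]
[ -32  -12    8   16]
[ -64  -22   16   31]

step 0: pivot 126 → sign +
step 1: pivot -30/7 → sign −
step 2: pivot -16/135 → sign −
step 3: row/col 3 already zero → sign 0
signature = (1, 2, 1)

Answer: (1, 2, 1)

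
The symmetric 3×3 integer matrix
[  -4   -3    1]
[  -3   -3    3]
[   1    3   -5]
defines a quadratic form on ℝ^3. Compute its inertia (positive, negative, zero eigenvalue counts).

Answer: (1, 2, 0)

Derivation:
step 0: pivot -4 → sign −
step 1: pivot -3/4 → sign −
step 2: pivot 2 → sign +
signature = (1, 2, 0)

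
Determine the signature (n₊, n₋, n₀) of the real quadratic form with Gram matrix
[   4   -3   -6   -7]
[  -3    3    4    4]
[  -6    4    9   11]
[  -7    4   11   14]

Answer: (2, 1, 1)

Derivation:
step 0: pivot 4 → sign +
step 1: pivot 3/4 → sign +
step 2: pivot -1/3 → sign −
step 3: row/col 3 already zero → sign 0
signature = (2, 1, 1)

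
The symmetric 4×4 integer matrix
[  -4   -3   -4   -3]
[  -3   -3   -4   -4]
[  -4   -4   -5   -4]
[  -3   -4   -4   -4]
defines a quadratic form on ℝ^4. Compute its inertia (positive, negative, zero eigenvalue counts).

step 0: pivot -4 → sign −
step 1: pivot -3/4 → sign −
step 2: pivot 1/3 → sign +
step 3: pivot -3 → sign −
signature = (1, 3, 0)

Answer: (1, 3, 0)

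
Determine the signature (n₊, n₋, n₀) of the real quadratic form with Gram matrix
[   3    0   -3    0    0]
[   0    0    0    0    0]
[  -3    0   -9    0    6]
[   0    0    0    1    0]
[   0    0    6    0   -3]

Answer: (2, 1, 2)

Derivation:
step 0: pivot 3 → sign +
step 1: pivot -12 → sign −
step 2: pivot 1 → sign +
step 3: row/col 3 already zero → sign 0
step 4: row/col 4 already zero → sign 0
signature = (2, 1, 2)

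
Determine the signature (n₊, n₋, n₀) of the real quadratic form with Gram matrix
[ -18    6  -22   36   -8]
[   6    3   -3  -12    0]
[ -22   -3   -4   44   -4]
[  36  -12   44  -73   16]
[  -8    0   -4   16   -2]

step 0: pivot -18 → sign −
step 1: pivot 5 → sign +
step 2: pivot 23/15 → sign +
step 3: pivot -1 → sign −
step 4: pivot 2/23 → sign +
signature = (3, 2, 0)

Answer: (3, 2, 0)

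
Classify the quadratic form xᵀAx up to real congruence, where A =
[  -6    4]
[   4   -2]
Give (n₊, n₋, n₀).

Answer: (1, 1, 0)

Derivation:
step 0: pivot -6 → sign −
step 1: pivot 2/3 → sign +
signature = (1, 1, 0)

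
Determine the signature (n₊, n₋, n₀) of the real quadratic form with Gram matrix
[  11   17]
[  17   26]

step 0: pivot 11 → sign +
step 1: pivot -3/11 → sign −
signature = (1, 1, 0)

Answer: (1, 1, 0)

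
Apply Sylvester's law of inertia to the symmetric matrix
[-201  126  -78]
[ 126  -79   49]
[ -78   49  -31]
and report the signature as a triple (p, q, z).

Answer: (0, 2, 1)

Derivation:
step 0: pivot -201 → sign −
step 1: pivot -1/67 → sign −
step 2: row/col 2 already zero → sign 0
signature = (0, 2, 1)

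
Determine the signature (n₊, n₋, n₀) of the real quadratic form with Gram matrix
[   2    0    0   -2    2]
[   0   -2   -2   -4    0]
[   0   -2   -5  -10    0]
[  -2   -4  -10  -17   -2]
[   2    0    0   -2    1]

Answer: (2, 3, 0)

Derivation:
step 0: pivot 2 → sign +
step 1: pivot -2 → sign −
step 2: pivot -3 → sign −
step 3: pivot 1 → sign +
step 4: pivot -1 → sign −
signature = (2, 3, 0)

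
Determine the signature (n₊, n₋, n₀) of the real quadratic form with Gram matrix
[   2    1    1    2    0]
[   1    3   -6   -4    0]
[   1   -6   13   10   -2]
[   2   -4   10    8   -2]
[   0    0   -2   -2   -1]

Answer: (2, 2, 1)

Derivation:
step 0: pivot 2 → sign +
step 1: pivot 5/2 → sign +
step 2: pivot -22/5 → sign −
step 3: pivot -4/11 → sign −
step 4: row/col 4 already zero → sign 0
signature = (2, 2, 1)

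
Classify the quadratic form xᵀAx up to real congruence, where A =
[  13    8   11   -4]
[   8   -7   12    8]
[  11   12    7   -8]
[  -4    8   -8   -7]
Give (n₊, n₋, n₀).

step 0: pivot 13 → sign +
step 1: pivot -155/13 → sign −
step 2: pivot -2/155 → sign −
step 3: pivot 1 → sign +
signature = (2, 2, 0)

Answer: (2, 2, 0)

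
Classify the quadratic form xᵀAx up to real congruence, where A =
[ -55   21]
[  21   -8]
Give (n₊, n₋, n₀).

step 0: pivot -55 → sign −
step 1: pivot 1/55 → sign +
signature = (1, 1, 0)

Answer: (1, 1, 0)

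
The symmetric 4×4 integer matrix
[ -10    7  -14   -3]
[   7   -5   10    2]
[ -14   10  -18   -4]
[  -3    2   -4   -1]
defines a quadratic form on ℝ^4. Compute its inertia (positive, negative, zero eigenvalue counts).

Answer: (1, 2, 1)

Derivation:
step 0: pivot -10 → sign −
step 1: pivot -1/10 → sign −
step 2: pivot 2 → sign +
step 3: row/col 3 already zero → sign 0
signature = (1, 2, 1)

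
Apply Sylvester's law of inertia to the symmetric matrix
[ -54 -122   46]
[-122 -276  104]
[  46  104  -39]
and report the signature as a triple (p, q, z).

Answer: (1, 2, 0)

Derivation:
step 0: pivot -54 → sign −
step 1: pivot -10/27 → sign −
step 2: pivot 1/5 → sign +
signature = (1, 2, 0)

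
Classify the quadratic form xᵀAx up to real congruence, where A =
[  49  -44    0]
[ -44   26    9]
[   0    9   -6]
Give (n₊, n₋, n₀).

Answer: (1, 2, 0)

Derivation:
step 0: pivot 49 → sign +
step 1: pivot -662/49 → sign −
step 2: pivot -3/662 → sign −
signature = (1, 2, 0)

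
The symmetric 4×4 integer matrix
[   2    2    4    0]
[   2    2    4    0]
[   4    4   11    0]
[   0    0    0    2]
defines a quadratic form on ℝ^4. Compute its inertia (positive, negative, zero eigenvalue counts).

step 0: pivot 2 → sign +
step 1: pivot 3 → sign +
step 2: pivot 2 → sign +
step 3: row/col 3 already zero → sign 0
signature = (3, 0, 1)

Answer: (3, 0, 1)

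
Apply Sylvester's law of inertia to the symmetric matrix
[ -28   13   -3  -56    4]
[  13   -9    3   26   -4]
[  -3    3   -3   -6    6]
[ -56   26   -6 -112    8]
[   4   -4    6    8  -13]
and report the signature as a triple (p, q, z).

Answer: (0, 4, 1)

Derivation:
step 0: pivot -28 → sign −
step 1: pivot -83/28 → sign −
step 2: pivot -150/83 → sign −
step 3: pivot -3/25 → sign −
step 4: row/col 4 already zero → sign 0
signature = (0, 4, 1)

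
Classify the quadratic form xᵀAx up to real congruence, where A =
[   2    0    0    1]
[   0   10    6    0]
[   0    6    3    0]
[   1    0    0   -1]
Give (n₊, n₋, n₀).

step 0: pivot 2 → sign +
step 1: pivot 10 → sign +
step 2: pivot -3/5 → sign −
step 3: pivot -3/2 → sign −
signature = (2, 2, 0)

Answer: (2, 2, 0)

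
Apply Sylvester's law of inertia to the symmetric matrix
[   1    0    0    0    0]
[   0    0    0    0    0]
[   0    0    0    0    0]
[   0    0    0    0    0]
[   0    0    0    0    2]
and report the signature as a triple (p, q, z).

Answer: (2, 0, 3)

Derivation:
step 0: pivot 1 → sign +
step 1: pivot 2 → sign +
step 2: row/col 2 already zero → sign 0
step 3: row/col 3 already zero → sign 0
step 4: row/col 4 already zero → sign 0
signature = (2, 0, 3)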